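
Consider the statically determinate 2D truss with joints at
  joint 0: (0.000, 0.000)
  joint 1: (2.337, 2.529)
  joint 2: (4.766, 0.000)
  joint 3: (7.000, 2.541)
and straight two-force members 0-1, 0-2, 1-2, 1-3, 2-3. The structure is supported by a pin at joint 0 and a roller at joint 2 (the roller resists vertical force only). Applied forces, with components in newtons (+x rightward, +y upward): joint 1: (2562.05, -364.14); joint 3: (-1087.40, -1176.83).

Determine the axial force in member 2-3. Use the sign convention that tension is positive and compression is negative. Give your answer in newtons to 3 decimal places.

N=4 nodes, M=5 members, R=3 reactions → 2N=8, M+R=8
member 0 (0-1): L=3.4435, (cx,cy)=(0.6787,0.7344)
member 1 (0-2): L=4.7660, (cx,cy)=(1.0000,0.0000)
member 2 (1-2): L=3.5065, (cx,cy)=(0.6927,-0.7212)
member 3 (1-3): L=4.6630, (cx,cy)=(1.0000,0.0026)
member 4 (2-3): L=3.3834, (cx,cy)=(0.6603,0.7510)
solve A·x = −loads:
  F[0-1] = +1560.1090 N (tension)
  F[0-2] = +415.8383 N (tension)
  F[1-2] = -2093.7743 N (compression)
  F[1-3] = -52.8727 N (compression)
  F[2-3] = -1566.7979 N (compression)
  Rx@0 = -1474.6500 N
  Ry@0 = -1145.8001 N
  Ry@2 = +2686.7701 N

-1566.798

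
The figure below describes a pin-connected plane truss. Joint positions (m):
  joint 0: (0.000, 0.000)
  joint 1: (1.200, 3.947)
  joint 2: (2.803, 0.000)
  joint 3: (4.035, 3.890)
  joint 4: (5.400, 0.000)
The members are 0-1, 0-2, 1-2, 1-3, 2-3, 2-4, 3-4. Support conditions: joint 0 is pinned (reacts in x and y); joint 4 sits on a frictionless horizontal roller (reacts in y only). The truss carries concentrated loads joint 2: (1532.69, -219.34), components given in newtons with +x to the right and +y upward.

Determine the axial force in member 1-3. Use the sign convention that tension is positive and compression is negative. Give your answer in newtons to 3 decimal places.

N=5 nodes, M=7 members, R=3 reactions → 2N=10, M+R=10
member 0 (0-1): L=4.1254, (cx,cy)=(0.2909,0.9568)
member 1 (0-2): L=2.8030, (cx,cy)=(1.0000,0.0000)
member 2 (1-2): L=4.2601, (cx,cy)=(0.3763,-0.9265)
member 3 (1-3): L=2.8356, (cx,cy)=(0.9998,-0.0201)
member 4 (2-3): L=4.0804, (cx,cy)=(0.3019,0.9533)
member 5 (2-4): L=2.5970, (cx,cy)=(1.0000,0.0000)
member 6 (3-4): L=4.1225, (cx,cy)=(0.3311,-0.9436)
solve A·x = −loads:
  F[0-1] = -110.2538 N (compression)
  F[0-2] = +1564.7608 N (tension)
  F[1-2] = +115.4930 N (tension)
  F[1-3] = -75.5441 N (compression)
  F[2-3] = +117.8344 N (tension)
  F[2-4] = +39.9512 N (tension)
  F[3-4] = -120.6597 N (compression)
  Rx@0 = -1532.6900 N
  Ry@0 = +105.4863 N
  Ry@4 = +113.8537 N

-75.544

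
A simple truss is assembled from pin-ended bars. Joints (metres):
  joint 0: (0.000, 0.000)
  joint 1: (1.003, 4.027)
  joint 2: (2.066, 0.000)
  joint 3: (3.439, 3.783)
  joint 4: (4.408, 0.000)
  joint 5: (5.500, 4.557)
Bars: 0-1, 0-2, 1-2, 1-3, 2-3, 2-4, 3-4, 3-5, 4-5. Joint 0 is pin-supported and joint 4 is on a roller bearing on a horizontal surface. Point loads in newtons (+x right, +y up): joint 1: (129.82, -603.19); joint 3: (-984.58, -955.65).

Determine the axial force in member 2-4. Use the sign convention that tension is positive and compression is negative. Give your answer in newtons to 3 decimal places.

40.072

N=6 nodes, M=9 members, R=3 reactions → 2N=12, M+R=12
member 0 (0-1): L=4.1500, (cx,cy)=(0.2417,0.9704)
member 1 (0-2): L=2.0660, (cx,cy)=(1.0000,0.0000)
member 2 (1-2): L=4.1649, (cx,cy)=(0.2552,-0.9669)
member 3 (1-3): L=2.4482, (cx,cy)=(0.9950,-0.0997)
member 4 (2-3): L=4.0245, (cx,cy)=(0.3412,0.9400)
member 5 (2-4): L=2.3420, (cx,cy)=(1.0000,0.0000)
member 6 (3-4): L=3.9051, (cx,cy)=(0.2481,-0.9687)
member 7 (3-5): L=2.2015, (cx,cy)=(0.9362,0.3516)
member 8 (4-5): L=4.6860, (cx,cy)=(0.2330,0.9725)
solve A·x = −loads:
  F[0-1] = -1445.2420 N (compression)
  F[0-2] = -505.4666 N (compression)
  F[1-2] = +900.0130 N (tension)
  F[1-3] = -712.3670 N (compression)
  F[2-3] = -925.7473 N (compression)
  F[2-4] = +40.0721 N (tension)
  F[3-4] = -161.4932 N (compression)
  F[3-5] = -0.0000 N (compression)
  F[4-5] = +0.0000 N (tension)
  Rx@0 = +854.7600 N
  Ry@0 = +1402.3974 N
  Ry@4 = +156.4426 N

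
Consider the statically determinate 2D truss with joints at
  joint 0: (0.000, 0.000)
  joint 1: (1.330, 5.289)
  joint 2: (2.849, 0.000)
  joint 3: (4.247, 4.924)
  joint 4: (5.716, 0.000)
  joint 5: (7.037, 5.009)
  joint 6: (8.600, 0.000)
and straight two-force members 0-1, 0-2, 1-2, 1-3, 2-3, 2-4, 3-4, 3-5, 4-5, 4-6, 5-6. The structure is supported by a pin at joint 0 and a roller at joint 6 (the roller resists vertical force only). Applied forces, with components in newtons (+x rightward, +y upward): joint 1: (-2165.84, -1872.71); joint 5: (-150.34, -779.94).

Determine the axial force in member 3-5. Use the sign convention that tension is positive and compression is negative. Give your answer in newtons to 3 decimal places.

N=7 nodes, M=11 members, R=3 reactions → 2N=14, M+R=14
member 0 (0-1): L=5.4537, (cx,cy)=(0.2439,0.9698)
member 1 (0-2): L=2.8490, (cx,cy)=(1.0000,0.0000)
member 2 (1-2): L=5.5028, (cx,cy)=(0.2760,-0.9611)
member 3 (1-3): L=2.9397, (cx,cy)=(0.9923,-0.1242)
member 4 (2-3): L=5.1186, (cx,cy)=(0.2731,0.9620)
member 5 (2-4): L=2.8670, (cx,cy)=(1.0000,0.0000)
member 6 (3-4): L=5.1385, (cx,cy)=(0.2859,-0.9583)
member 7 (3-5): L=2.7913, (cx,cy)=(0.9995,0.0305)
member 8 (4-5): L=5.1803, (cx,cy)=(0.2550,0.9669)
member 9 (4-6): L=2.8840, (cx,cy)=(1.0000,0.0000)
member 10 (5-6): L=5.2472, (cx,cy)=(0.2979,-0.9546)
solve A·x = −loads:
  F[0-1] = -3242.2925 N (compression)
  F[0-2] = -1525.4728 N (compression)
  F[1-2] = +1186.7192 N (tension)
  F[1-3] = +1055.7187 N (tension)
  F[2-3] = -1185.6906 N (compression)
  F[2-4] = -874.0528 N (compression)
  F[3-4] = +1337.9234 N (tension)
  F[3-5] = +341.3808 N (tension)
  F[4-5] = -1325.9201 N (compression)
  F[4-6] = -153.4444 N (compression)
  F[5-6] = +515.1330 N (tension)
  Rx@0 = +2316.1800 N
  Ry@0 = +3144.3987 N
  Ry@6 = -491.7487 N

341.381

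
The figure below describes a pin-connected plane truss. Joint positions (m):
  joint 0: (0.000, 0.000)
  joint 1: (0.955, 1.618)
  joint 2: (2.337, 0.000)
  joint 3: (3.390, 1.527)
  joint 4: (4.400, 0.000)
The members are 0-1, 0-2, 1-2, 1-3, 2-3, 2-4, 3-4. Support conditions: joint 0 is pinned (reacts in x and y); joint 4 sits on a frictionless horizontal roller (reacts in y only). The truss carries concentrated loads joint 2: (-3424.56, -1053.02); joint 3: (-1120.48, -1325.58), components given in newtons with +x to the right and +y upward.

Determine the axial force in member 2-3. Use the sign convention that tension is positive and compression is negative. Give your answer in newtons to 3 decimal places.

-242.966

N=5 nodes, M=7 members, R=3 reactions → 2N=10, M+R=10
member 0 (0-1): L=1.8788, (cx,cy)=(0.5083,0.8612)
member 1 (0-2): L=2.3370, (cx,cy)=(1.0000,0.0000)
member 2 (1-2): L=2.1279, (cx,cy)=(0.6495,-0.7604)
member 3 (1-3): L=2.4367, (cx,cy)=(0.9993,-0.0373)
member 4 (2-3): L=1.8549, (cx,cy)=(0.5677,0.8232)
member 5 (2-4): L=2.0630, (cx,cy)=(1.0000,0.0000)
member 6 (3-4): L=1.8308, (cx,cy)=(0.5517,-0.8341)
solve A·x = −loads:
  F[0-1] = -1378.1789 N (compression)
  F[0-2] = -3844.5132 N (compression)
  F[1-2] = +1647.9041 N (tension)
  F[1-3] = -1772.0347 N (compression)
  F[2-3] = -242.9657 N (compression)
  F[2-4] = +788.2490 N (tension)
  F[3-4] = -1428.8380 N (compression)
  Rx@0 = +4545.0400 N
  Ry@0 = +1186.8611 N
  Ry@4 = +1191.7389 N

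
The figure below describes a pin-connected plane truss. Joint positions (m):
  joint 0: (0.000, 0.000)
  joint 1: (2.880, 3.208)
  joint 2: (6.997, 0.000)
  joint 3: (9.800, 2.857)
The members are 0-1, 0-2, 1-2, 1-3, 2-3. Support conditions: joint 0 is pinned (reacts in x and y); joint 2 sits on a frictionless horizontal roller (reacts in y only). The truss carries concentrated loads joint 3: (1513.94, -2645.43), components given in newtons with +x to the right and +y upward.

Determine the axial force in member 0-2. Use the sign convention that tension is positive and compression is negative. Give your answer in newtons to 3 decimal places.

7.570

N=4 nodes, M=5 members, R=3 reactions → 2N=8, M+R=8
member 0 (0-1): L=4.3111, (cx,cy)=(0.6680,0.7441)
member 1 (0-2): L=6.9970, (cx,cy)=(1.0000,0.0000)
member 2 (1-2): L=5.2193, (cx,cy)=(0.7888,-0.6146)
member 3 (1-3): L=6.9289, (cx,cy)=(0.9987,-0.0507)
member 4 (2-3): L=4.0024, (cx,cy)=(0.7003,0.7138)
solve A·x = −loads:
  F[0-1] = +2254.9046 N (tension)
  F[0-2] = +7.5701 N (tension)
  F[1-2] = -3052.9660 N (compression)
  F[1-3] = +3919.5975 N (tension)
  F[2-3] = -3427.8550 N (compression)
  Rx@0 = -1513.9400 N
  Ry@0 = -1677.9287 N
  Ry@2 = +4323.3587 N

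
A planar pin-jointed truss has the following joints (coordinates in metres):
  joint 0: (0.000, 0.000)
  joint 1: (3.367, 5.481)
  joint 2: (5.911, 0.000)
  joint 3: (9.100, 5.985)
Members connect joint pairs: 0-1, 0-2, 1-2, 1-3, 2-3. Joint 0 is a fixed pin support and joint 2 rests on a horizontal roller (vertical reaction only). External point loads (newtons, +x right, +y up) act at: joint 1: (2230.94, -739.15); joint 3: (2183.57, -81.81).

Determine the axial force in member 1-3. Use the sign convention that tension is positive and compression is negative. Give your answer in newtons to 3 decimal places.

N=4 nodes, M=5 members, R=3 reactions → 2N=8, M+R=8
member 0 (0-1): L=6.4326, (cx,cy)=(0.5234,0.8521)
member 1 (0-2): L=5.9110, (cx,cy)=(1.0000,0.0000)
member 2 (1-2): L=6.0426, (cx,cy)=(0.4210,-0.9071)
member 3 (1-3): L=5.7551, (cx,cy)=(0.9962,0.0876)
member 4 (2-3): L=6.7816, (cx,cy)=(0.4702,0.8825)
solve A·x = −loads:
  F[0-1] = +4700.9960 N (tension)
  F[0-2] = +1953.8705 N (tension)
  F[1-2] = -5004.4372 N (compression)
  F[1-3] = +2345.6255 N (tension)
  F[2-3] = -325.4557 N (compression)
  Rx@0 = -4414.5100 N
  Ry@0 = -4005.5732 N
  Ry@2 = +4826.5332 N

2345.625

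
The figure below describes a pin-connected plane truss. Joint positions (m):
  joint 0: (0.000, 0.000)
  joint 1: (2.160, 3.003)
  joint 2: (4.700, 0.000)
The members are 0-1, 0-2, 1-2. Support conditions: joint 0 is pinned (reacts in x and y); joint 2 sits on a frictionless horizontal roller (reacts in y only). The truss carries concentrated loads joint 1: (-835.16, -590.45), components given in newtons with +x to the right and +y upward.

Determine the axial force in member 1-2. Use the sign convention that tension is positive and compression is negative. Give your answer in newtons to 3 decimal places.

343.489

N=3 nodes, M=3 members, R=3 reactions → 2N=6, M+R=6
member 0 (0-1): L=3.6991, (cx,cy)=(0.5839,0.8118)
member 1 (0-2): L=4.7000, (cx,cy)=(1.0000,0.0000)
member 2 (1-2): L=3.9331, (cx,cy)=(0.6458,-0.7635)
solve A·x = −loads:
  F[0-1] = -1050.3775 N (compression)
  F[0-2] = -221.8234 N (compression)
  F[1-2] = +343.4894 N (tension)
  Rx@0 = +835.1600 N
  Ry@0 = +852.7082 N
  Ry@2 = -262.2582 N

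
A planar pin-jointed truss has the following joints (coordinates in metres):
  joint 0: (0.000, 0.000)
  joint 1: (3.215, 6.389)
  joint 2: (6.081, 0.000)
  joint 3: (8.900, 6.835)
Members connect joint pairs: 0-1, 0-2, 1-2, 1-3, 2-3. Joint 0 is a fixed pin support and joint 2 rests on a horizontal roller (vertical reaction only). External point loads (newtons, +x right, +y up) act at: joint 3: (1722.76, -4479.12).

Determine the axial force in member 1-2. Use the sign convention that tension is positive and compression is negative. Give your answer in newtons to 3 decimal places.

-4080.789

N=4 nodes, M=5 members, R=3 reactions → 2N=8, M+R=8
member 0 (0-1): L=7.1523, (cx,cy)=(0.4495,0.8933)
member 1 (0-2): L=6.0810, (cx,cy)=(1.0000,0.0000)
member 2 (1-2): L=7.0024, (cx,cy)=(0.4093,-0.9124)
member 3 (1-3): L=5.7025, (cx,cy)=(0.9969,0.0782)
member 4 (2-3): L=7.3935, (cx,cy)=(0.3813,0.9245)
solve A·x = −loads:
  F[0-1] = +4492.1952 N (tension)
  F[0-2] = -296.5046 N (compression)
  F[1-2] = -4080.7887 N (compression)
  F[1-3] = +3700.8256 N (tension)
  F[2-3] = -5158.2230 N (compression)
  Rx@0 = -1722.7600 N
  Ry@0 = -4012.7781 N
  Ry@2 = +8491.8981 N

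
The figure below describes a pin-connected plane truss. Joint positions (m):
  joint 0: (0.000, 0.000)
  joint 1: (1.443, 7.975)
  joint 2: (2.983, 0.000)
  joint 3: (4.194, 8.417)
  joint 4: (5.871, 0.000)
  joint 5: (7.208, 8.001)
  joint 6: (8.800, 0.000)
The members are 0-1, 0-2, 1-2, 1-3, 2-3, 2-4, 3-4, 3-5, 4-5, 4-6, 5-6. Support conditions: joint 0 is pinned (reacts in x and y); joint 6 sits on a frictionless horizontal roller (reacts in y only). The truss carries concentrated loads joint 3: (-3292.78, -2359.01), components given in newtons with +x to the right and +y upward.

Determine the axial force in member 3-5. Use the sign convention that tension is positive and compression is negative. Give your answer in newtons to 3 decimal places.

731.535

N=7 nodes, M=11 members, R=3 reactions → 2N=14, M+R=14
member 0 (0-1): L=8.1045, (cx,cy)=(0.1780,0.9840)
member 1 (0-2): L=2.9830, (cx,cy)=(1.0000,0.0000)
member 2 (1-2): L=8.1223, (cx,cy)=(0.1896,-0.9819)
member 3 (1-3): L=2.7863, (cx,cy)=(0.9873,0.1586)
member 4 (2-3): L=8.5037, (cx,cy)=(0.1424,0.9898)
member 5 (2-4): L=2.8880, (cx,cy)=(1.0000,0.0000)
member 6 (3-4): L=8.5824, (cx,cy)=(0.1954,-0.9807)
member 7 (3-5): L=3.0426, (cx,cy)=(0.9906,-0.1367)
member 8 (4-5): L=8.1119, (cx,cy)=(0.1648,0.9863)
member 9 (4-6): L=2.9290, (cx,cy)=(1.0000,0.0000)
member 10 (5-6): L=8.1578, (cx,cy)=(0.1951,-0.9808)
solve A·x = −loads:
  F[0-1] = -4455.3866 N (compression)
  F[0-2] = -2499.5016 N (compression)
  F[1-2] = +4204.9191 N (tension)
  F[1-3] = -1610.9331 N (compression)
  F[2-3] = -4171.1601 N (compression)
  F[2-4] = -1108.2344 N (compression)
  F[3-4] = +1963.0057 N (tension)
  F[3-5] = +731.5349 N (tension)
  F[4-5] = -1951.8603 N (compression)
  F[4-6] = -402.9617 N (compression)
  F[5-6] = +2064.8871 N (tension)
  Rx@0 = +3292.7800 N
  Ry@0 = +4384.1965 N
  Ry@6 = -2025.1865 N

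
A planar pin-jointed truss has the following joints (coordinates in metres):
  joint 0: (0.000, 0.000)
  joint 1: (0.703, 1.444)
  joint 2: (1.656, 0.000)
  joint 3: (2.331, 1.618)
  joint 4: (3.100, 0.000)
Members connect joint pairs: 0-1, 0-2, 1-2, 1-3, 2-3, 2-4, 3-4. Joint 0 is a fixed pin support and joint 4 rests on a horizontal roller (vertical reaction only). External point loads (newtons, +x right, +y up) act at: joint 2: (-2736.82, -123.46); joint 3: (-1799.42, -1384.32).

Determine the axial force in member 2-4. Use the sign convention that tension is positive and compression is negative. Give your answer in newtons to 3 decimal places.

N=5 nodes, M=7 members, R=3 reactions → 2N=10, M+R=10
member 0 (0-1): L=1.6060, (cx,cy)=(0.4377,0.8991)
member 1 (0-2): L=1.6560, (cx,cy)=(1.0000,0.0000)
member 2 (1-2): L=1.7301, (cx,cy)=(0.5508,-0.8346)
member 3 (1-3): L=1.6373, (cx,cy)=(0.9943,0.1063)
member 4 (2-3): L=1.7532, (cx,cy)=(0.3850,0.9229)
member 5 (2-4): L=1.4440, (cx,cy)=(1.0000,0.0000)
member 6 (3-4): L=1.7914, (cx,cy)=(0.4293,-0.9032)
solve A·x = −loads:
  F[0-1] = -1490.4643 N (compression)
  F[0-2] = -3883.8276 N (compression)
  F[1-2] = +1421.7929 N (tension)
  F[1-3] = -1443.7492 N (compression)
  F[2-3] = -1152.0073 N (compression)
  F[2-4] = +79.6993 N (tension)
  F[3-4] = -185.6659 N (compression)
  Rx@0 = +4536.2400 N
  Ry@0 = +1340.0903 N
  Ry@4 = +167.6897 N

79.699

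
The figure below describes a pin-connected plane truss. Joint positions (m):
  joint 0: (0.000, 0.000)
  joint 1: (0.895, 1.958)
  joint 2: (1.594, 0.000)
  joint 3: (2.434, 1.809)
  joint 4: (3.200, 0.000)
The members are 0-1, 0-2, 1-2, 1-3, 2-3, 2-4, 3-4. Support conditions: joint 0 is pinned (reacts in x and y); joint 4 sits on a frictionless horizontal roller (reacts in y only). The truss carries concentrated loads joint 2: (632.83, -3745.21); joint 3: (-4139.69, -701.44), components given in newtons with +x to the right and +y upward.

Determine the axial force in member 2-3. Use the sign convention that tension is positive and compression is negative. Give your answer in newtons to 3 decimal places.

-1103.384

N=5 nodes, M=7 members, R=3 reactions → 2N=10, M+R=10
member 0 (0-1): L=2.1529, (cx,cy)=(0.4157,0.9095)
member 1 (0-2): L=1.5940, (cx,cy)=(1.0000,0.0000)
member 2 (1-2): L=2.0790, (cx,cy)=(0.3362,-0.9418)
member 3 (1-3): L=1.5462, (cx,cy)=(0.9953,-0.0964)
member 4 (2-3): L=1.9945, (cx,cy)=(0.4212,0.9070)
member 5 (2-4): L=1.6060, (cx,cy)=(1.0000,0.0000)
member 6 (3-4): L=1.9645, (cx,cy)=(0.3899,-0.9208)
solve A·x = −loads:
  F[0-1] = -4824.4128 N (compression)
  F[0-2] = -1501.2222 N (compression)
  F[1-2] = +5039.3285 N (tension)
  F[1-3] = -3717.2332 N (compression)
  F[2-3] = -1103.3835 N (compression)
  F[2-4] = +24.9393 N (tension)
  F[3-4] = -63.9596 N (compression)
  Rx@0 = +3506.8600 N
  Ry@0 = +4387.7530 N
  Ry@4 = +58.8970 N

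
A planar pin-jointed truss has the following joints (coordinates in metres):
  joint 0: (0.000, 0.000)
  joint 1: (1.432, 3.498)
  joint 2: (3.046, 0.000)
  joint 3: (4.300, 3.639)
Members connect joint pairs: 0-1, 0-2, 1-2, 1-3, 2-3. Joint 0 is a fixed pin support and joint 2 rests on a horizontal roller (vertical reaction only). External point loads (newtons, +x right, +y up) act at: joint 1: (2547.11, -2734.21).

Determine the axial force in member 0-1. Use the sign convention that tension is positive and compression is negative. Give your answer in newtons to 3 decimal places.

N=4 nodes, M=5 members, R=3 reactions → 2N=8, M+R=8
member 0 (0-1): L=3.7798, (cx,cy)=(0.3789,0.9255)
member 1 (0-2): L=3.0460, (cx,cy)=(1.0000,0.0000)
member 2 (1-2): L=3.8524, (cx,cy)=(0.4190,-0.9080)
member 3 (1-3): L=2.8715, (cx,cy)=(0.9988,0.0491)
member 4 (2-3): L=3.8490, (cx,cy)=(0.3258,0.9454)
solve A·x = −loads:
  F[0-1] = +1595.2046 N (tension)
  F[0-2] = +1942.7516 N (tension)
  F[1-2] = -4637.0879 N (compression)
  F[1-3] = -0.0000 N (compression)
  F[2-3] = +0.0000 N (tension)
  Rx@0 = -2547.1100 N
  Ry@0 = -1476.2889 N
  Ry@2 = +4210.4989 N

1595.205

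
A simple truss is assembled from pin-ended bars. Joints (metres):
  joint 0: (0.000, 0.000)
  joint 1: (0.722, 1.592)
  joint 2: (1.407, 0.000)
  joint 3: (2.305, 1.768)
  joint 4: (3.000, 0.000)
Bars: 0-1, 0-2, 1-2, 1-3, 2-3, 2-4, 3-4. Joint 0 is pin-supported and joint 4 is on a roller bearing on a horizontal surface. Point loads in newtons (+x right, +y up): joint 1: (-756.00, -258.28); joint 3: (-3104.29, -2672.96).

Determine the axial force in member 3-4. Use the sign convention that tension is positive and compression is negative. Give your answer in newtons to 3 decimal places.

N=5 nodes, M=7 members, R=3 reactions → 2N=10, M+R=10
member 0 (0-1): L=1.7481, (cx,cy)=(0.4130,0.9107)
member 1 (0-2): L=1.4070, (cx,cy)=(1.0000,0.0000)
member 2 (1-2): L=1.7331, (cx,cy)=(0.3952,-0.9186)
member 3 (1-3): L=1.5928, (cx,cy)=(0.9939,0.1105)
member 4 (2-3): L=1.9830, (cx,cy)=(0.4529,0.8916)
member 5 (2-4): L=1.5930, (cx,cy)=(1.0000,0.0000)
member 6 (3-4): L=1.8997, (cx,cy)=(0.3658,-0.9307)
solve A·x = −loads:
  F[0-1] = -3344.6130 N (compression)
  F[0-2] = -2478.8746 N (compression)
  F[1-2] = +2824.0305 N (tension)
  F[1-3] = -1752.3220 N (compression)
  F[2-3] = -2909.5247 N (compression)
  F[2-4] = -45.1129 N (compression)
  F[3-4] = +123.3105 N (tension)
  Rx@0 = +3860.2900 N
  Ry@0 = +3046.0019 N
  Ry@4 = -114.7619 N

123.310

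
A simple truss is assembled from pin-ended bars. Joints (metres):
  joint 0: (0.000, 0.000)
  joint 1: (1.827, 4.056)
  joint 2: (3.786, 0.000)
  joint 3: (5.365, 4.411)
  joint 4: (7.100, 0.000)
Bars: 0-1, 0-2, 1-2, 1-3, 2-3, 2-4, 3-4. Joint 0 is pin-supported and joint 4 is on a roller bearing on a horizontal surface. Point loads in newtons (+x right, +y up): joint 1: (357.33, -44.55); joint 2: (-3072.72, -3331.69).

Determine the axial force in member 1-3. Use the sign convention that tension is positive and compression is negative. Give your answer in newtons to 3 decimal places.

N=5 nodes, M=7 members, R=3 reactions → 2N=10, M+R=10
member 0 (0-1): L=4.4485, (cx,cy)=(0.4107,0.9118)
member 1 (0-2): L=3.7860, (cx,cy)=(1.0000,0.0000)
member 2 (1-2): L=4.5043, (cx,cy)=(0.4349,-0.9005)
member 3 (1-3): L=3.5558, (cx,cy)=(0.9950,0.0998)
member 4 (2-3): L=4.6851, (cx,cy)=(0.3370,0.9415)
member 5 (2-4): L=3.3140, (cx,cy)=(1.0000,0.0000)
member 6 (3-4): L=4.7400, (cx,cy)=(0.3660,-0.9306)
solve A·x = −loads:
  F[0-1] = -1517.9888 N (compression)
  F[0-2] = -2091.9503 N (compression)
  F[1-2] = +1314.5684 N (tension)
  F[1-3] = -1560.2931 N (compression)
  F[2-3] = +2281.4341 N (tension)
  F[2-4] = +783.5951 N (tension)
  F[3-4] = -2140.7512 N (compression)
  Rx@0 = +2715.3900 N
  Ry@0 = +1384.0567 N
  Ry@4 = +1992.1833 N

-1560.293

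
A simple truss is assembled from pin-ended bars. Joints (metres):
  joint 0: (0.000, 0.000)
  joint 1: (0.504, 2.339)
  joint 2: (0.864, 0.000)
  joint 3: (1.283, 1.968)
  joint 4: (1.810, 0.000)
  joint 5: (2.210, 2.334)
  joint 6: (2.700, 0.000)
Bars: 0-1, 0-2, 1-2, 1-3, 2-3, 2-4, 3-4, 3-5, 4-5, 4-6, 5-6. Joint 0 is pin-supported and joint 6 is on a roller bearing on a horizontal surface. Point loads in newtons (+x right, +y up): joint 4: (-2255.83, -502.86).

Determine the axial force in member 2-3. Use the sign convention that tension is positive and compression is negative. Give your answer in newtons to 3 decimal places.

N=7 nodes, M=11 members, R=3 reactions → 2N=14, M+R=14
member 0 (0-1): L=2.3927, (cx,cy)=(0.2106,0.9776)
member 1 (0-2): L=0.8640, (cx,cy)=(1.0000,0.0000)
member 2 (1-2): L=2.3665, (cx,cy)=(0.1521,-0.9884)
member 3 (1-3): L=0.8628, (cx,cy)=(0.9028,-0.4300)
member 4 (2-3): L=2.0121, (cx,cy)=(0.2082,0.9781)
member 5 (2-4): L=0.9460, (cx,cy)=(1.0000,0.0000)
member 6 (3-4): L=2.0373, (cx,cy)=(0.2587,-0.9660)
member 7 (3-5): L=0.9966, (cx,cy)=(0.9301,0.3672)
member 8 (4-5): L=2.3680, (cx,cy)=(0.1689,0.9856)
member 9 (4-6): L=0.8900, (cx,cy)=(1.0000,0.0000)
member 10 (5-6): L=2.3849, (cx,cy)=(0.2055,-0.9787)
solve A·x = −loads:
  F[0-1] = -169.5620 N (compression)
  F[0-2] = -2220.1131 N (compression)
  F[1-2] = +199.5468 N (tension)
  F[1-3] = -73.1826 N (compression)
  F[2-3] = -201.6450 N (compression)
  F[2-4] = -2147.7675 N (compression)
  F[3-4] = +115.2446 N (tension)
  F[3-5] = -148.2300 N (compression)
  F[4-5] = +397.2460 N (tension)
  F[4-6] = +70.7713 N (tension)
  F[5-6] = -344.4512 N (compression)
  Rx@0 = +2255.8300 N
  Ry@0 = +165.7576 N
  Ry@6 = +337.1024 N

-201.645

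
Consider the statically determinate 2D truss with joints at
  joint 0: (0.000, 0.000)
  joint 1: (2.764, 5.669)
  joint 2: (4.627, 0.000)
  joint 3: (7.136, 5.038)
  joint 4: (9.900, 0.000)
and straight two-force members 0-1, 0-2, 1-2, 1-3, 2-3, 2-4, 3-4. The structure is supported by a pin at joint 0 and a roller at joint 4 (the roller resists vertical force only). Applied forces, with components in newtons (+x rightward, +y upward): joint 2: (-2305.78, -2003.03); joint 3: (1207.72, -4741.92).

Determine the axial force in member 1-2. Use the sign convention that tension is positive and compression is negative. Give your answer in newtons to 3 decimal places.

N=5 nodes, M=7 members, R=3 reactions → 2N=10, M+R=10
member 0 (0-1): L=6.3069, (cx,cy)=(0.4382,0.8989)
member 1 (0-2): L=4.6270, (cx,cy)=(1.0000,0.0000)
member 2 (1-2): L=5.9673, (cx,cy)=(0.3122,-0.9500)
member 3 (1-3): L=4.4173, (cx,cy)=(0.9897,-0.1428)
member 4 (2-3): L=5.6282, (cx,cy)=(0.4458,0.8951)
member 5 (2-4): L=5.2730, (cx,cy)=(1.0000,0.0000)
member 6 (3-4): L=5.7464, (cx,cy)=(0.4810,-0.8767)
solve A·x = −loads:
  F[0-1] = -1976.0465 N (compression)
  F[0-2] = -232.0602 N (compression)
  F[1-2] = +2100.8365 N (tension)
  F[1-3] = -1537.6563 N (compression)
  F[2-3] = +8.0467 N (tension)
  F[2-4] = +2726.0201 N (tension)
  F[3-4] = -5667.4414 N (compression)
  Rx@0 = +1098.0600 N
  Ry@0 = +1776.1768 N
  Ry@4 = +4968.7732 N

2100.837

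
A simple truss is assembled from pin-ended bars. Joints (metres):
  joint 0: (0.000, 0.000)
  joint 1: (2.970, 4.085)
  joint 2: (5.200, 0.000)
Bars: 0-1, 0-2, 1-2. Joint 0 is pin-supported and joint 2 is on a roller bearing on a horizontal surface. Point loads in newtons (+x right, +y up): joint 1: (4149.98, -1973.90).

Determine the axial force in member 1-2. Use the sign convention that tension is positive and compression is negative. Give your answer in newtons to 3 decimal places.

-4998.716

N=3 nodes, M=3 members, R=3 reactions → 2N=6, M+R=6
member 0 (0-1): L=5.0506, (cx,cy)=(0.5881,0.8088)
member 1 (0-2): L=5.2000, (cx,cy)=(1.0000,0.0000)
member 2 (1-2): L=4.6540, (cx,cy)=(0.4792,-0.8777)
solve A·x = −loads:
  F[0-1] = +2984.1300 N (tension)
  F[0-2] = +2395.1505 N (tension)
  F[1-2] = -4998.7156 N (compression)
  Rx@0 = -4149.9800 N
  Ry@0 = -2413.6291 N
  Ry@2 = +4387.5291 N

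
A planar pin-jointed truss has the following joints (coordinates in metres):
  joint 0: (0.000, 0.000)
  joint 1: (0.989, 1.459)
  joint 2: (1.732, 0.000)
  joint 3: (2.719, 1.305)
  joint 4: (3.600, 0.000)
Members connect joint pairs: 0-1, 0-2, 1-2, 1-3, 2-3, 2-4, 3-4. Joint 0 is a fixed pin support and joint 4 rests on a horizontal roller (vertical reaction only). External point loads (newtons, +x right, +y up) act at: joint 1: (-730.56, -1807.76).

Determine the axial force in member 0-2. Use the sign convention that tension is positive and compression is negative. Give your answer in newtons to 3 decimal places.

N=5 nodes, M=7 members, R=3 reactions → 2N=10, M+R=10
member 0 (0-1): L=1.7626, (cx,cy)=(0.5611,0.8277)
member 1 (0-2): L=1.7320, (cx,cy)=(1.0000,0.0000)
member 2 (1-2): L=1.6373, (cx,cy)=(0.4538,-0.8911)
member 3 (1-3): L=1.7368, (cx,cy)=(0.9961,-0.0887)
member 4 (2-3): L=1.6362, (cx,cy)=(0.6032,0.7976)
member 5 (2-4): L=1.8680, (cx,cy)=(1.0000,0.0000)
member 6 (3-4): L=1.5745, (cx,cy)=(0.5595,-0.8288)
solve A·x = −loads:
  F[0-1] = -1941.6616 N (compression)
  F[0-2] = +358.9044 N (tension)
  F[1-2] = -198.1916 N (compression)
  F[1-3] = -270.0291 N (compression)
  F[2-3] = +221.4336 N (tension)
  F[2-4] = +135.3919 N (tension)
  F[3-4] = -241.9754 N (compression)
  Rx@0 = +730.5600 N
  Ry@0 = +1607.2079 N
  Ry@4 = +200.5521 N

358.904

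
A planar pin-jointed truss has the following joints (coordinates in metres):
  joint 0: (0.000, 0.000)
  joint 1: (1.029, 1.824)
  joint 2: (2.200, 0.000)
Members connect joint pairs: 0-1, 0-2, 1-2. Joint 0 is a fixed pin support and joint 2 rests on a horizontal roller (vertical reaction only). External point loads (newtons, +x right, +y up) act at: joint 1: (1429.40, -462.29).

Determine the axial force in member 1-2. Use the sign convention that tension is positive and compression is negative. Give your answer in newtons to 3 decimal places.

N=3 nodes, M=3 members, R=3 reactions → 2N=6, M+R=6
member 0 (0-1): L=2.0942, (cx,cy)=(0.4913,0.8710)
member 1 (0-2): L=2.2000, (cx,cy)=(1.0000,0.0000)
member 2 (1-2): L=2.1675, (cx,cy)=(0.5402,-0.8415)
solve A·x = −loads:
  F[0-1] = +1078.1611 N (tension)
  F[0-2] = +899.6465 N (tension)
  F[1-2] = -1665.2581 N (compression)
  Rx@0 = -1429.4000 N
  Ry@0 = -939.0382 N
  Ry@2 = +1401.3282 N

-1665.258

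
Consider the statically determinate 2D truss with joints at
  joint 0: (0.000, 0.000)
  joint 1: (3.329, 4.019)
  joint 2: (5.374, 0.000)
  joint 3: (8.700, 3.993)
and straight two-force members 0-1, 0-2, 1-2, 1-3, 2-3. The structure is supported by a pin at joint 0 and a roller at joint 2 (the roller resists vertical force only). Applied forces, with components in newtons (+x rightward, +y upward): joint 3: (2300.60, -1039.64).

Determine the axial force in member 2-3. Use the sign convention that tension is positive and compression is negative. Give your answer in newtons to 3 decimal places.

-1333.188

N=4 nodes, M=5 members, R=3 reactions → 2N=8, M+R=8
member 0 (0-1): L=5.2187, (cx,cy)=(0.6379,0.7701)
member 1 (0-2): L=5.3740, (cx,cy)=(1.0000,0.0000)
member 2 (1-2): L=4.5094, (cx,cy)=(0.4535,-0.8913)
member 3 (1-3): L=5.3711, (cx,cy)=(1.0000,-0.0048)
member 4 (2-3): L=5.1968, (cx,cy)=(0.6400,0.7684)
solve A·x = −loads:
  F[0-1] = +3055.1609 N (tension)
  F[0-2] = +351.7098 N (tension)
  F[1-2] = -2657.0399 N (compression)
  F[1-3] = +3153.8961 N (tension)
  F[2-3] = -1333.1882 N (compression)
  Rx@0 = -2300.6000 N
  Ry@0 = -2352.8356 N
  Ry@2 = +3392.4756 N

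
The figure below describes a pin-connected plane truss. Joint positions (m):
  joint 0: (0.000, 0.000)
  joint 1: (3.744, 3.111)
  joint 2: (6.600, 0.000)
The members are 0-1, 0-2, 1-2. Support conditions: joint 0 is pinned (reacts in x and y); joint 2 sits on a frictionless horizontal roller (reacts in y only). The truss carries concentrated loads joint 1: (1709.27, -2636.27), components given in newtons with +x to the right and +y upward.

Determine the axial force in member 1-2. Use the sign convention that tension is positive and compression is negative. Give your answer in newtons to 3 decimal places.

-3123.822

N=3 nodes, M=3 members, R=3 reactions → 2N=6, M+R=6
member 0 (0-1): L=4.8678, (cx,cy)=(0.7691,0.6391)
member 1 (0-2): L=6.6000, (cx,cy)=(1.0000,0.0000)
member 2 (1-2): L=4.2232, (cx,cy)=(0.6763,-0.7367)
solve A·x = −loads:
  F[0-1] = -524.3343 N (compression)
  F[0-2] = +2112.5512 N (tension)
  F[1-2] = -3123.8220 N (compression)
  Rx@0 = -1709.2700 N
  Ry@0 = +335.0982 N
  Ry@2 = +2301.1718 N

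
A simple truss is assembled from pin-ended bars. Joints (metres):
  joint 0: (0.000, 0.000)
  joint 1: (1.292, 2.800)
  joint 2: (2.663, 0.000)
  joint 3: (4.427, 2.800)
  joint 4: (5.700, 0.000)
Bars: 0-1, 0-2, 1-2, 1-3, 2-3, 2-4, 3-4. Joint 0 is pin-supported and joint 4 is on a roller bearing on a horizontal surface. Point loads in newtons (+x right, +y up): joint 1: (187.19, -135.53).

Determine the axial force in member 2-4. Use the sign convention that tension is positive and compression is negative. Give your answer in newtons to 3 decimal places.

55.772

N=5 nodes, M=7 members, R=3 reactions → 2N=10, M+R=10
member 0 (0-1): L=3.0837, (cx,cy)=(0.4190,0.9080)
member 1 (0-2): L=2.6630, (cx,cy)=(1.0000,0.0000)
member 2 (1-2): L=3.1176, (cx,cy)=(0.4398,-0.8981)
member 3 (1-3): L=3.1350, (cx,cy)=(1.0000,0.0000)
member 4 (2-3): L=3.3093, (cx,cy)=(0.5330,0.8461)
member 5 (2-4): L=3.0370, (cx,cy)=(1.0000,0.0000)
member 6 (3-4): L=3.0758, (cx,cy)=(0.4139,-0.9103)
solve A·x = −loads:
  F[0-1] = -14.1596 N (compression)
  F[0-2] = +193.1225 N (tension)
  F[1-2] = -136.5892 N (compression)
  F[1-3] = -133.0565 N (compression)
  F[2-3] = +144.9880 N (tension)
  F[2-4] = +55.7725 N (tension)
  F[3-4] = -134.7563 N (compression)
  Rx@0 = -187.1900 N
  Ry@0 = +12.8569 N
  Ry@4 = +122.6731 N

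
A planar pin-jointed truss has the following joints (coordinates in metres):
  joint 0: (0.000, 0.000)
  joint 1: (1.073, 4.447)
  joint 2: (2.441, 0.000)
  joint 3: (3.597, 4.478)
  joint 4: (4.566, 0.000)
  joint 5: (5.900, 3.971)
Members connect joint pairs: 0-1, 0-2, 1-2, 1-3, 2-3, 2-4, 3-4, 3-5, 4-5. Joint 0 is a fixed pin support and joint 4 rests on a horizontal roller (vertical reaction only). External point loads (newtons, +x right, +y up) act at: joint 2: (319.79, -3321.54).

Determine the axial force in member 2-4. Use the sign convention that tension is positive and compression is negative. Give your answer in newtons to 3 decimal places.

N=6 nodes, M=9 members, R=3 reactions → 2N=12, M+R=12
member 0 (0-1): L=4.5746, (cx,cy)=(0.2346,0.9721)
member 1 (0-2): L=2.4410, (cx,cy)=(1.0000,0.0000)
member 2 (1-2): L=4.6527, (cx,cy)=(0.2940,-0.9558)
member 3 (1-3): L=2.5242, (cx,cy)=(0.9999,0.0123)
member 4 (2-3): L=4.6248, (cx,cy)=(0.2500,0.9683)
member 5 (2-4): L=2.1250, (cx,cy)=(1.0000,0.0000)
member 6 (3-4): L=4.5816, (cx,cy)=(0.2115,-0.9774)
member 7 (3-5): L=2.3581, (cx,cy)=(0.9766,-0.2150)
member 8 (4-5): L=4.1891, (cx,cy)=(0.3184,0.9479)
solve A·x = −loads:
  F[0-1] = -1590.1947 N (compression)
  F[0-2] = +692.7782 N (tension)
  F[1-2] = +1606.4598 N (tension)
  F[1-3] = -845.3920 N (compression)
  F[2-3] = +1844.6440 N (tension)
  F[2-4] = +384.2475 N (tension)
  F[3-4] = -1816.8055 N (compression)
  F[3-5] = +0.0000 N (tension)
  F[4-5] = -0.0000 N (compression)
  Rx@0 = -319.7900 N
  Ry@0 = +1545.8328 N
  Ry@4 = +1775.7072 N

384.247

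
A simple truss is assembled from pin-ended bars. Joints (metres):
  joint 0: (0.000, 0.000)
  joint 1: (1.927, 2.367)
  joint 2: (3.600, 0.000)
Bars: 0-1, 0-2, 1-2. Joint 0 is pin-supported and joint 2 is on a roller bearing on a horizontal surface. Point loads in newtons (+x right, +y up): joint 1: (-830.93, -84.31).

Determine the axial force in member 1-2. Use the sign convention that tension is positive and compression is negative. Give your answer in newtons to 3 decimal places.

N=3 nodes, M=3 members, R=3 reactions → 2N=6, M+R=6
member 0 (0-1): L=3.0522, (cx,cy)=(0.6313,0.7755)
member 1 (0-2): L=3.6000, (cx,cy)=(1.0000,0.0000)
member 2 (1-2): L=2.8986, (cx,cy)=(0.5772,-0.8166)
solve A·x = −loads:
  F[0-1] = -755.0167 N (compression)
  F[0-2] = -354.2542 N (compression)
  F[1-2] = +613.7627 N (tension)
  Rx@0 = +830.9300 N
  Ry@0 = +585.5172 N
  Ry@2 = -501.2072 N

613.763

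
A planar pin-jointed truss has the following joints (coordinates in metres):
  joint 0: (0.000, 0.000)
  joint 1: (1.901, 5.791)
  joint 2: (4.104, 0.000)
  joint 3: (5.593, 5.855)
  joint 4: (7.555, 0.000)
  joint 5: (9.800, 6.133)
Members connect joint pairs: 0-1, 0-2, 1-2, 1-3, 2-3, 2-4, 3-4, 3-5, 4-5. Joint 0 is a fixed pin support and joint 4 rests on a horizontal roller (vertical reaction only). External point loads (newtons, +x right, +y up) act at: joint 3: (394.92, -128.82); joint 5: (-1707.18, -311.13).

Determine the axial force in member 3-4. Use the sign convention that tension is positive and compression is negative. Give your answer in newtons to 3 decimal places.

N=6 nodes, M=9 members, R=3 reactions → 2N=12, M+R=12
member 0 (0-1): L=6.0950, (cx,cy)=(0.3119,0.9501)
member 1 (0-2): L=4.1040, (cx,cy)=(1.0000,0.0000)
member 2 (1-2): L=6.1959, (cx,cy)=(0.3556,-0.9347)
member 3 (1-3): L=3.6926, (cx,cy)=(0.9998,0.0173)
member 4 (2-3): L=6.0414, (cx,cy)=(0.2465,0.9692)
member 5 (2-4): L=3.4510, (cx,cy)=(1.0000,0.0000)
member 6 (3-4): L=6.1750, (cx,cy)=(0.3177,-0.9482)
member 7 (3-5): L=4.2162, (cx,cy)=(0.9978,0.0659)
member 8 (4-5): L=6.5310, (cx,cy)=(0.3437,0.9391)
solve A·x = −loads:
  F[0-1] = -1074.3927 N (compression)
  F[0-2] = -977.1644 N (compression)
  F[1-2] = +1078.8387 N (tension)
  F[1-3] = -718.7945 N (compression)
  F[2-3] = -1040.4370 N (compression)
  F[2-4] = -337.1398 N (compression)
  F[3-4] = +826.9357 N (tension)
  F[3-5] = -1636.3463 N (compression)
  F[4-5] = -216.4233 N (compression)
  Rx@0 = +1312.2600 N
  Ry@0 = +1020.7990 N
  Ry@4 = -580.8490 N

826.936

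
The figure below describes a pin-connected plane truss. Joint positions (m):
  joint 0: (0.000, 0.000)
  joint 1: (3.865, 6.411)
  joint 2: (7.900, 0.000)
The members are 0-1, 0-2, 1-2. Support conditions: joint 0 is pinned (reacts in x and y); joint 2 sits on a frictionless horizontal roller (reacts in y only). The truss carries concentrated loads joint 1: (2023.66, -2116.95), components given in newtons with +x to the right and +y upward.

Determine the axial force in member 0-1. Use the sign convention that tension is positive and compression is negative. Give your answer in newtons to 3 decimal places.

655.047

N=3 nodes, M=3 members, R=3 reactions → 2N=6, M+R=6
member 0 (0-1): L=7.4859, (cx,cy)=(0.5163,0.8564)
member 1 (0-2): L=7.9000, (cx,cy)=(1.0000,0.0000)
member 2 (1-2): L=7.5751, (cx,cy)=(0.5327,-0.8463)
solve A·x = −loads:
  F[0-1] = +655.0465 N (tension)
  F[0-2] = +1685.4582 N (tension)
  F[1-2] = -3164.1921 N (compression)
  Rx@0 = -2023.6600 N
  Ry@0 = -560.9862 N
  Ry@2 = +2677.9362 N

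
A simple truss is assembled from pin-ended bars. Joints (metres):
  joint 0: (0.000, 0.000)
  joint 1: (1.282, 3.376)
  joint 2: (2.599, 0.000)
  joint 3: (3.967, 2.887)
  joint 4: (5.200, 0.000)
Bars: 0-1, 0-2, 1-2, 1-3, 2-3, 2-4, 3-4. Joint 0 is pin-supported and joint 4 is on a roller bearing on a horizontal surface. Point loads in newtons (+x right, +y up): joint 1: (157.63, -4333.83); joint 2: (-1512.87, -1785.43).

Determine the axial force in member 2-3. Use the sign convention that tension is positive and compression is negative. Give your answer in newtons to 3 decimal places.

N=5 nodes, M=7 members, R=3 reactions → 2N=10, M+R=10
member 0 (0-1): L=3.6112, (cx,cy)=(0.3550,0.9349)
member 1 (0-2): L=2.5990, (cx,cy)=(1.0000,0.0000)
member 2 (1-2): L=3.6238, (cx,cy)=(0.3634,-0.9316)
member 3 (1-3): L=2.7292, (cx,cy)=(0.9838,-0.1792)
member 4 (2-3): L=3.1947, (cx,cy)=(0.4282,0.9037)
member 5 (2-4): L=2.6010, (cx,cy)=(1.0000,0.0000)
member 6 (3-4): L=3.1393, (cx,cy)=(0.3928,-0.9196)
solve A·x = −loads:
  F[0-1] = -4338.6977 N (compression)
  F[0-2] = +185.0186 N (tension)
  F[1-2] = +36.3850 N (tension)
  F[1-3] = -1739.2583 N (compression)
  F[2-3] = +1938.2216 N (tension)
  F[2-4] = +881.1511 N (tension)
  F[3-4] = -2243.4527 N (compression)
  Rx@0 = +1355.2400 N
  Ry@0 = +4056.0943 N
  Ry@4 = +2063.1657 N

1938.222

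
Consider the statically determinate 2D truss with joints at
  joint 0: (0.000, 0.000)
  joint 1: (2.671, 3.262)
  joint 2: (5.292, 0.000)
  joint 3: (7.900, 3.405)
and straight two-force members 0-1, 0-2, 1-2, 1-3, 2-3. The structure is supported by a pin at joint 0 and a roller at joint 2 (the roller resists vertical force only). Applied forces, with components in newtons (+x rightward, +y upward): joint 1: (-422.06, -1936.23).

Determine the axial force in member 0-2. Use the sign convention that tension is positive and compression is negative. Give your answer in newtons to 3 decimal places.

576.189

N=4 nodes, M=5 members, R=3 reactions → 2N=8, M+R=8
member 0 (0-1): L=4.2160, (cx,cy)=(0.6335,0.7737)
member 1 (0-2): L=5.2920, (cx,cy)=(1.0000,0.0000)
member 2 (1-2): L=4.1845, (cx,cy)=(0.6264,-0.7795)
member 3 (1-3): L=5.2310, (cx,cy)=(0.9996,0.0273)
member 4 (2-3): L=4.2890, (cx,cy)=(0.6081,0.7939)
solve A·x = −loads:
  F[0-1] = -1575.6810 N (compression)
  F[0-2] = +576.1888 N (tension)
  F[1-2] = -919.9079 N (compression)
  F[1-3] = -0.0000 N (compression)
  F[2-3] = -0.0000 N (compression)
  Rx@0 = +422.0600 N
  Ry@0 = +1219.1267 N
  Ry@2 = +717.1033 N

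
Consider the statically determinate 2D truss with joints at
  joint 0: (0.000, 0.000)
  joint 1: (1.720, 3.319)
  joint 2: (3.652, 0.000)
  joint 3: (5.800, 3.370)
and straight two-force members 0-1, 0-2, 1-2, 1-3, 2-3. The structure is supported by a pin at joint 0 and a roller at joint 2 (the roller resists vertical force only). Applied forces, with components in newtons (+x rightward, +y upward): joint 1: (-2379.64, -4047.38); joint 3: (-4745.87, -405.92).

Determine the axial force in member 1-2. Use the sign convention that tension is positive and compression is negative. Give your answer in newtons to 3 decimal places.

N=4 nodes, M=5 members, R=3 reactions → 2N=8, M+R=8
member 0 (0-1): L=3.7382, (cx,cy)=(0.4601,0.8879)
member 1 (0-2): L=3.6520, (cx,cy)=(1.0000,0.0000)
member 2 (1-2): L=3.8404, (cx,cy)=(0.5031,-0.8642)
member 3 (1-3): L=4.0803, (cx,cy)=(0.9999,0.0125)
member 4 (2-3): L=3.9963, (cx,cy)=(0.5375,0.8433)
solve A·x = −loads:
  F[0-1] = -9511.0478 N (compression)
  F[0-2] = -2749.3425 N (compression)
  F[1-2] = +5022.3901 N (tension)
  F[1-3] = -4523.5323 N (compression)
  F[2-3] = -414.3161 N (compression)
  Rx@0 = +7125.5100 N
  Ry@0 = +8444.4767 N
  Ry@2 = -3991.1767 N

5022.390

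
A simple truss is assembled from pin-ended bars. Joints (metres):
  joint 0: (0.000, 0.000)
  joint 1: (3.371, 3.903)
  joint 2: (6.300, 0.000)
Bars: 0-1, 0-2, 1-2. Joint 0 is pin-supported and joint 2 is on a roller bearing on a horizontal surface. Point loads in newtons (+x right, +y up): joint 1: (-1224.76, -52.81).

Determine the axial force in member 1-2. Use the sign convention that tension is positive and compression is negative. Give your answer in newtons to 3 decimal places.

N=3 nodes, M=3 members, R=3 reactions → 2N=6, M+R=6
member 0 (0-1): L=5.1572, (cx,cy)=(0.6536,0.7568)
member 1 (0-2): L=6.3000, (cx,cy)=(1.0000,0.0000)
member 2 (1-2): L=4.8798, (cx,cy)=(0.6002,-0.7998)
solve A·x = −loads:
  F[0-1] = -1035.0412 N (compression)
  F[0-2] = -548.2104 N (compression)
  F[1-2] = +913.3346 N (tension)
  Rx@0 = +1224.7600 N
  Ry@0 = +783.3204 N
  Ry@2 = -730.5104 N

913.335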